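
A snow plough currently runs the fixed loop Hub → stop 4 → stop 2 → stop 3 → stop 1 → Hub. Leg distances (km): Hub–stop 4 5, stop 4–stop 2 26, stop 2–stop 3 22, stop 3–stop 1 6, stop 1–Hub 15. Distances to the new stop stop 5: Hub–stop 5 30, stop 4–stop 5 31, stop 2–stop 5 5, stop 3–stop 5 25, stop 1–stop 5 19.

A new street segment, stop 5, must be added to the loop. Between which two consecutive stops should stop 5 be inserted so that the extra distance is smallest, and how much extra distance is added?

Adding 8 km by placing stop 5 on the stop 2–stop 3 leg.

Insertion cost between consecutive stops i–j is d(i,stop 5) + d(stop 5,j) − d(i,j):
  between Hub and stop 4: 30 + 31 − 5 = 56
  between stop 4 and stop 2: 31 + 5 − 26 = 10
  between stop 2 and stop 3: 5 + 25 − 22 = 8
  between stop 3 and stop 1: 25 + 19 − 6 = 38
  between stop 1 and Hub: 19 + 30 − 15 = 34
Cheapest insertion is between stop 2 and stop 3, adding 8.
New total = 74 + 8 = 82.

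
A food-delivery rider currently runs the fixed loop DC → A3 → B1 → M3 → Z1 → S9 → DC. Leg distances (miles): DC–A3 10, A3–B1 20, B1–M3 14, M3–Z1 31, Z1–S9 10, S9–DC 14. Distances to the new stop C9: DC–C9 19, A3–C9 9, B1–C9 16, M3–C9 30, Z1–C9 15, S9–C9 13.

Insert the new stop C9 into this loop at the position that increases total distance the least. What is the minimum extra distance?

Adding 5 miles by placing C9 on the A3–B1 leg.

Insertion cost between consecutive stops i–j is d(i,C9) + d(C9,j) − d(i,j):
  between DC and A3: 19 + 9 − 10 = 18
  between A3 and B1: 9 + 16 − 20 = 5
  between B1 and M3: 16 + 30 − 14 = 32
  between M3 and Z1: 30 + 15 − 31 = 14
  between Z1 and S9: 15 + 13 − 10 = 18
  between S9 and DC: 13 + 19 − 14 = 18
Cheapest insertion is between A3 and B1, adding 5.
New total = 99 + 5 = 104.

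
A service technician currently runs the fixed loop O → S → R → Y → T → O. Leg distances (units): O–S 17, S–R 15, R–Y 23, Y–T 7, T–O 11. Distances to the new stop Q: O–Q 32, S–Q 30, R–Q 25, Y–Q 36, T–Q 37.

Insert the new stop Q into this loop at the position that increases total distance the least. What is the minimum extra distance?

Minimum extra distance: 38, inserting Q between R and Y.

Insertion cost between consecutive stops i–j is d(i,Q) + d(Q,j) − d(i,j):
  between O and S: 32 + 30 − 17 = 45
  between S and R: 30 + 25 − 15 = 40
  between R and Y: 25 + 36 − 23 = 38
  between Y and T: 36 + 37 − 7 = 66
  between T and O: 37 + 32 − 11 = 58
Cheapest insertion is between R and Y, adding 38.
New total = 73 + 38 = 111.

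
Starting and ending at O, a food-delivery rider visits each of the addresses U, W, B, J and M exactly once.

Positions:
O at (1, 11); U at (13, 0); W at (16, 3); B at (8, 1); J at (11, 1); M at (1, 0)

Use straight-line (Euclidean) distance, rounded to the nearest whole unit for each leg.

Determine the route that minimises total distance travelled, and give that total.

There are 60 distinct closed tours to check (reversals are equivalent).
O → U → W → B → J → M → O: 16+4+8+3+10+11 = 52
O → U → W → B → M → J → O: 16+4+8+7+10+14 = 59
O → U → W → J → B → M → O: 16+4+5+3+7+11 = 46
O → U → W → J → M → B → O: 16+4+5+10+7+12 = 54
O → U → W → M → B → J → O: 16+4+15+7+3+14 = 59
O → U → W → M → J → B → O: 16+4+15+10+3+12 = 60
O → U → B → W → J → M → O: 16+5+8+5+10+11 = 55
O → U → B → W → M → J → O: 16+5+8+15+10+14 = 68
O → U → B → J → W → M → O: 16+5+3+5+15+11 = 55
O → U → B → J → M → W → O: 16+5+3+10+15+17 = 66
O → U → B → M → W → J → O: 16+5+7+15+5+14 = 62
O → U → B → M → J → W → O: 16+5+7+10+5+17 = 60
O → U → J → W → B → M → O: 16+2+5+8+7+11 = 49
O → U → J → W → M → B → O: 16+2+5+15+7+12 = 57
… (46 more)
O → W → U → J → B → M → O: 17+4+2+3+7+11 = 44  ← best
The minimum is 44.
One optimal route: O → W → U → J → B → M → O (or its reverse).

Minimum total distance: 44.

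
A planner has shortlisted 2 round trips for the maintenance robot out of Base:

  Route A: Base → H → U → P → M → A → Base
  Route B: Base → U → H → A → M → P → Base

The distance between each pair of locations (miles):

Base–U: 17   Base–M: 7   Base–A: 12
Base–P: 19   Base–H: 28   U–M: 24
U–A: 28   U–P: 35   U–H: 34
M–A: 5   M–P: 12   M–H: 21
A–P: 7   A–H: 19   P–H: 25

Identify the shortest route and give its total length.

Route A: 28 + 34 + 35 + 12 + 5 + 12 = 126
Route B: 17 + 34 + 19 + 5 + 12 + 19 = 106

Shortest is Route B, total 106 miles.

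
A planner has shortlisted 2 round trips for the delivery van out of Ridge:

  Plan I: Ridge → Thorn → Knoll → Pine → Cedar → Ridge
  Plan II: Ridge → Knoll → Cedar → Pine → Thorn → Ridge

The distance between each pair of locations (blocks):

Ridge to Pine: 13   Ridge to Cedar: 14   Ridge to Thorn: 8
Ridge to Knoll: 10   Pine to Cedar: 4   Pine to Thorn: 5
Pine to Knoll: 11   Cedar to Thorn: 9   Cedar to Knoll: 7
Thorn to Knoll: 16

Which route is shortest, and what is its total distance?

34 blocks — Plan II is the shortest.

Plan I: 8 + 16 + 11 + 4 + 14 = 53
Plan II: 10 + 7 + 4 + 5 + 8 = 34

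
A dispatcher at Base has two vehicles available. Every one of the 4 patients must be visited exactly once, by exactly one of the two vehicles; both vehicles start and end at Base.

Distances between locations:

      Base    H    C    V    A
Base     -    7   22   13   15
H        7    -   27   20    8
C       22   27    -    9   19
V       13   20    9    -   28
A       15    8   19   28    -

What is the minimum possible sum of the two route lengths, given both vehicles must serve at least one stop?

There are 2^3 − 1 = 7 ways to divide the 4 stops into two non-empty groups. For each, the best each vehicle can do is its own shortest tour through its group:
  {H} + {C, V, A}: 14 + 56 = 70
  {C} + {H, V, A}: 44 + 56 = 100
  {H, C} + {V, A}: 56 + 56 = 112
  {V} + {H, C, A}: 26 + 56 = 82
  {H, V} + {C, A}: 40 + 56 = 96
  {C, V} + {H, A}: 44 + 30 = 74
  … (7 splits in total)
Best: vehicle 1 Base → H → Base = 14; vehicle 2 Base → V → C → A → Base = 56; combined 70.

70 — the smallest possible combined total.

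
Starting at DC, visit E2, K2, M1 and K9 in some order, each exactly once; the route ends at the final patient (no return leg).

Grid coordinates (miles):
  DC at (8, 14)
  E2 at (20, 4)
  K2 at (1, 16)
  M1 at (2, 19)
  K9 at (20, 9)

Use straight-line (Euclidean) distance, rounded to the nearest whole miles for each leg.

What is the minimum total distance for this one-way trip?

There are 4! = 24 possible orderings.
DC - E2 - K2 - M1 - K9: 16+22+3+21 = 62
DC - E2 - K2 - K9 - M1: 16+22+20+21 = 79
DC - E2 - M1 - K2 - K9: 16+23+3+20 = 62
DC - E2 - M1 - K9 - K2: 16+23+21+20 = 80
DC - E2 - K9 - K2 - M1: 16+5+20+3 = 44
DC - E2 - K9 - M1 - K2: 16+5+21+3 = 45
DC - K2 - E2 - M1 - K9: 7+22+23+21 = 73
DC - K2 - E2 - K9 - M1: 7+22+5+21 = 55
DC - K2 - M1 - E2 - K9: 7+3+23+5 = 38
DC - K2 - M1 - K9 - E2: 7+3+21+5 = 36
DC - K2 - K9 - E2 - M1: 7+20+5+23 = 55
DC - K2 - K9 - M1 - E2: 7+20+21+23 = 71
DC - M1 - E2 - K2 - K9: 8+23+22+20 = 73
DC - M1 - E2 - K9 - K2: 8+23+5+20 = 56
… (10 more)
The minimum is 36.
One shortest path: DC → K2 → M1 → K9 → E2.

36 miles — the minimum one-way total.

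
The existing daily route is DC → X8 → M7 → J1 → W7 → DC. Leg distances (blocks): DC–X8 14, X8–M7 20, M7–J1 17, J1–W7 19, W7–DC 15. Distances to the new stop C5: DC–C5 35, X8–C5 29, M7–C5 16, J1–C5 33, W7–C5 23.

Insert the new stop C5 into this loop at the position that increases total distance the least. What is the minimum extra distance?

Adding 25 blocks by placing C5 on the X8–M7 leg.

Insertion cost between consecutive stops i–j is d(i,C5) + d(C5,j) − d(i,j):
  between DC and X8: 35 + 29 − 14 = 50
  between X8 and M7: 29 + 16 − 20 = 25
  between M7 and J1: 16 + 33 − 17 = 32
  between J1 and W7: 33 + 23 − 19 = 37
  between W7 and DC: 23 + 35 − 15 = 43
Cheapest insertion is between X8 and M7, adding 25.
New total = 85 + 25 = 110.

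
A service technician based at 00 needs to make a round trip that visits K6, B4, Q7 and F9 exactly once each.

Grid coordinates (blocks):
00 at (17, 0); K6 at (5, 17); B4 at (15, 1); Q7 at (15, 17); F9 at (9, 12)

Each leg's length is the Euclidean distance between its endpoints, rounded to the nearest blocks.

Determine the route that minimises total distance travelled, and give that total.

00→K6→B4→Q7→F9→00: 21+19+16+8+14 = 78
00→K6→B4→F9→Q7→00: 21+19+13+8+17 = 78
00→K6→Q7→B4→F9→00: 21+10+16+13+14 = 74
00→K6→Q7→F9→B4→00: 21+10+8+13+2 = 54
00→K6→F9→B4→Q7→00: 21+6+13+16+17 = 73
00→K6→F9→Q7→B4→00: 21+6+8+16+2 = 53
00→B4→K6→Q7→F9→00: 2+19+10+8+14 = 53
00→B4→K6→F9→Q7→00: 2+19+6+8+17 = 52
00→B4→Q7→K6→F9→00: 2+16+10+6+14 = 48
00→B4→F9→K6→Q7→00: 2+13+6+10+17 = 48
00→Q7→K6→B4→F9→00: 17+10+19+13+14 = 73
00→Q7→B4→K6→F9→00: 17+16+19+6+14 = 72
The minimum is 48.
One optimal route: 00 → B4 → Q7 → K6 → F9 → 00 (or its reverse).

Shortest round trip = 48 blocks.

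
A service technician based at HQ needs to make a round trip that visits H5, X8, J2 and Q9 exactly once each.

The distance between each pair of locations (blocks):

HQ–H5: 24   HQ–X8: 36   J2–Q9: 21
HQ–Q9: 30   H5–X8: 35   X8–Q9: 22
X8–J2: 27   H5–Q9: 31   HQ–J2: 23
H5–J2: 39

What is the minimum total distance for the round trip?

With 4 stops there are 4!/2 = 12 distinct round trips (a route and its reverse cost the same).
HQ→H5→X8→J2→Q9→HQ: 24+35+27+21+30 = 137
HQ→H5→X8→Q9→J2→HQ: 24+35+22+21+23 = 125
HQ→H5→J2→X8→Q9→HQ: 24+39+27+22+30 = 142
HQ→H5→J2→Q9→X8→HQ: 24+39+21+22+36 = 142
HQ→H5→Q9→X8→J2→HQ: 24+31+22+27+23 = 127
HQ→H5→Q9→J2→X8→HQ: 24+31+21+27+36 = 139
HQ→X8→H5→J2→Q9→HQ: 36+35+39+21+30 = 161
HQ→X8→H5→Q9→J2→HQ: 36+35+31+21+23 = 146
HQ→X8→J2→H5→Q9→HQ: 36+27+39+31+30 = 163
HQ→X8→Q9→H5→J2→HQ: 36+22+31+39+23 = 151
HQ→J2→H5→X8→Q9→HQ: 23+39+35+22+30 = 149
HQ→J2→X8→H5→Q9→HQ: 23+27+35+31+30 = 146
The minimum is 125.
One optimal route: HQ → H5 → X8 → Q9 → J2 → HQ (or its reverse).

125 blocks — the shortest possible round trip.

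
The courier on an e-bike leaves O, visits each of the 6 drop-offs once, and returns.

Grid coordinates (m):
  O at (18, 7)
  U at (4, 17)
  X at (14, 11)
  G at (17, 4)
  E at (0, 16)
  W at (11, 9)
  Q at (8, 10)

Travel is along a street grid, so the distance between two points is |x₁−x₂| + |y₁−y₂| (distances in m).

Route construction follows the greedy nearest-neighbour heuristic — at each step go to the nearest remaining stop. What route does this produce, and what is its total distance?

Total distance 66 m via the nearest-neighbour route O → G → X → W → Q → U → E → O.

From O: distances to unvisited — G=4, X=8, W=9, Q=13, U=24, E=27. Nearest is G (4).
From G: distances to unvisited — X=10, W=11, Q=15, U=26, E=29. Nearest is X (10).
From X: distances to unvisited — W=5, Q=7, U=16, E=19. Nearest is W (5).
From W: distances to unvisited — Q=4, U=15, E=18. Nearest is Q (4).
From Q: distances to unvisited — U=11, E=14. Nearest is U (11).
From U: distances to unvisited — E=5. Nearest is E (5).
Return E→O: 27.
Total = 4 + 10 + 5 + 4 + 11 + 5 + 27 = 66.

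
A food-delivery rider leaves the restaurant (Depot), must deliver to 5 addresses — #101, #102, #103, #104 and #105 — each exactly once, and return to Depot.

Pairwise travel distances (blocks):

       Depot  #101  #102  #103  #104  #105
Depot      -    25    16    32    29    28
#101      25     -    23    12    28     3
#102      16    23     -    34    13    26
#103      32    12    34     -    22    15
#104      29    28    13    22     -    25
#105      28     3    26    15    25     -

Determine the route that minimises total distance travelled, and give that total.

With 5 stops there are 5!/2 = 60 distinct round trips (a route and its reverse cost the same).
Depot-#101-#102-#103-#104-#105-Depot: 25+23+34+22+25+28 = 157
Depot-#101-#102-#103-#105-#104-Depot: 25+23+34+15+25+29 = 151
Depot-#101-#102-#104-#103-#105-Depot: 25+23+13+22+15+28 = 126
Depot-#101-#102-#104-#105-#103-Depot: 25+23+13+25+15+32 = 133
Depot-#101-#102-#105-#103-#104-Depot: 25+23+26+15+22+29 = 140
Depot-#101-#102-#105-#104-#103-Depot: 25+23+26+25+22+32 = 153
Depot-#101-#103-#102-#104-#105-Depot: 25+12+34+13+25+28 = 137
Depot-#101-#103-#102-#105-#104-Depot: 25+12+34+26+25+29 = 151
Depot-#101-#103-#104-#102-#105-Depot: 25+12+22+13+26+28 = 126
Depot-#101-#103-#104-#105-#102-Depot: 25+12+22+25+26+16 = 126
Depot-#101-#103-#105-#102-#104-Depot: 25+12+15+26+13+29 = 120
Depot-#101-#103-#105-#104-#102-Depot: 25+12+15+25+13+16 = 106
Depot-#101-#104-#102-#103-#105-Depot: 25+28+13+34+15+28 = 143
Depot-#101-#104-#102-#105-#103-Depot: 25+28+13+26+15+32 = 139
… (46 more)
Depot-#101-#105-#103-#104-#102-Depot: 25+3+15+22+13+16 = 94  ← best
The minimum is 94.
One optimal route: Depot → #101 → #105 → #103 → #104 → #102 → Depot (or its reverse).

94 blocks — the shortest possible round trip.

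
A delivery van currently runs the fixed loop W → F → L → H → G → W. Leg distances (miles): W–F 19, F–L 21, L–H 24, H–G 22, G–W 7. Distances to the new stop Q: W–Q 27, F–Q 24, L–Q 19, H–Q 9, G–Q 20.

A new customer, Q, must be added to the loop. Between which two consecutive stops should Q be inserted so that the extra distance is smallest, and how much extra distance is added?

Insertion cost between consecutive stops i–j is d(i,Q) + d(Q,j) − d(i,j):
  between W and F: 27 + 24 − 19 = 32
  between F and L: 24 + 19 − 21 = 22
  between L and H: 19 + 9 − 24 = 4
  between H and G: 9 + 20 − 22 = 7
  between G and W: 20 + 27 − 7 = 40
Cheapest insertion is between L and H, adding 4.
New total = 93 + 4 = 97.

Minimum extra distance: 4 miles, inserting Q between L and H.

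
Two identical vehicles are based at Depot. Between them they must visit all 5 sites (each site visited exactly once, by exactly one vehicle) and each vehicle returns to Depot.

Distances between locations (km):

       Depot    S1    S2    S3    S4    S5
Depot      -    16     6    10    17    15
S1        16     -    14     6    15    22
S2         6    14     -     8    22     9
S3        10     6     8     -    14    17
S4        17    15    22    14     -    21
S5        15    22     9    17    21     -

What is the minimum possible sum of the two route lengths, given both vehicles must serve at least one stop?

Try each way of splitting the stops between the two vehicles (each non-empty) and, for each split, find the best tour for each vehicle:
  {S1} + {S2, S3, S4, S5}: 32 + 60 = 92
  {S2} + {S1, S3, S4, S5}: 12 + 67 = 79
  {S1, S2} + {S3, S4, S5}: 36 + 60 = 96
  {S3} + {S1, S2, S4, S5}: 20 + 67 = 87
  {S1, S3} + {S2, S4, S5}: 32 + 53 = 85
  {S2, S3} + {S1, S4, S5}: 24 + 67 = 91
  … (15 splits in total)
  {S1, S3, S4} + {S2, S5}: 48 + 30 = 78  ← best
Best: vehicle 1 Depot → S3 → S1 → S4 → Depot = 48; vehicle 2 Depot → S2 → S5 → Depot = 30; combined 78.

78 km — the smallest possible combined total.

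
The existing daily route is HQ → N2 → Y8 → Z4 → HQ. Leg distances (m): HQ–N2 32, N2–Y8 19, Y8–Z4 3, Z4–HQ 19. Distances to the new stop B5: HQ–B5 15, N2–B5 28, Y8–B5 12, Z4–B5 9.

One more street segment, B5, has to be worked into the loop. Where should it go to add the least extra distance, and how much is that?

Adding 5 m by placing B5 on the Z4–HQ leg.

Insertion cost between consecutive stops i–j is d(i,B5) + d(B5,j) − d(i,j):
  between HQ and N2: 15 + 28 − 32 = 11
  between N2 and Y8: 28 + 12 − 19 = 21
  between Y8 and Z4: 12 + 9 − 3 = 18
  between Z4 and HQ: 9 + 15 − 19 = 5
Cheapest insertion is between Z4 and HQ, adding 5.
New total = 73 + 5 = 78.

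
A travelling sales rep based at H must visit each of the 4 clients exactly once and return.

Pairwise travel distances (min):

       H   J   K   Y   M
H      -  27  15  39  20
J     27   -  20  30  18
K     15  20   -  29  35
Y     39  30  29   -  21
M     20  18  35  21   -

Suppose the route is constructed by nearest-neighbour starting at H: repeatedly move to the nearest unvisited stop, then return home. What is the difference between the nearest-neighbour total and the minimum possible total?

Excess over optimum: 7 min.

From H: K=15, M=20, J=27, Y=39 → choose K (15).
From K: J=20, Y=29, M=35 → choose J (20).
From J: M=18, Y=30 → choose M (18).
From M: Y=21 → choose Y (21).
NN route H → K → J → M → Y → H costs 113.
Optimal: H → K → J → Y → M → H costs 106 (by enumerating all 12 distinct tours).
Excess = 113 − 106 = 7.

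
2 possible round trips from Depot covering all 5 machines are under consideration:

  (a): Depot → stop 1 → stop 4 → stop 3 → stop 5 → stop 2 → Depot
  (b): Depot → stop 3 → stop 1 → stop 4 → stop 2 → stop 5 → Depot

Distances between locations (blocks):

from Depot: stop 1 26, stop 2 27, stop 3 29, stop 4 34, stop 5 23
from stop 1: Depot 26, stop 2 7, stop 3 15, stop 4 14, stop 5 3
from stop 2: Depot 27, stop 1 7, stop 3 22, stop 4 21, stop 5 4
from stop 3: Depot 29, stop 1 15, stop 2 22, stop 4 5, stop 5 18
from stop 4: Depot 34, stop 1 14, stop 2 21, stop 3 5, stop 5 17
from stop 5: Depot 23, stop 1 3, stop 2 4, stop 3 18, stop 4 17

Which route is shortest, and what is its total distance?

94 blocks — (a) is the shortest.

(a): 26 + 14 + 5 + 18 + 4 + 27 = 94
(b): 29 + 15 + 14 + 21 + 4 + 23 = 106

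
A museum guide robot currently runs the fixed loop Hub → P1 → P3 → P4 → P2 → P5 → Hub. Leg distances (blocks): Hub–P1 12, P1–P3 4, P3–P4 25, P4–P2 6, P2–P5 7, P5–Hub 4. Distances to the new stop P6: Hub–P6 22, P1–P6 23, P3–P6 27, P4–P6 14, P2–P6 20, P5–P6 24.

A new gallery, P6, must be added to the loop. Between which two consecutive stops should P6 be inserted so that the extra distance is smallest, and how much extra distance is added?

Minimum extra distance: 16 blocks, inserting P6 between P3 and P4.

Insertion cost between consecutive stops i–j is d(i,P6) + d(P6,j) − d(i,j):
  between Hub and P1: 22 + 23 − 12 = 33
  between P1 and P3: 23 + 27 − 4 = 46
  between P3 and P4: 27 + 14 − 25 = 16
  between P4 and P2: 14 + 20 − 6 = 28
  between P2 and P5: 20 + 24 − 7 = 37
  between P5 and Hub: 24 + 22 − 4 = 42
Cheapest insertion is between P3 and P4, adding 16.
New total = 58 + 16 = 74.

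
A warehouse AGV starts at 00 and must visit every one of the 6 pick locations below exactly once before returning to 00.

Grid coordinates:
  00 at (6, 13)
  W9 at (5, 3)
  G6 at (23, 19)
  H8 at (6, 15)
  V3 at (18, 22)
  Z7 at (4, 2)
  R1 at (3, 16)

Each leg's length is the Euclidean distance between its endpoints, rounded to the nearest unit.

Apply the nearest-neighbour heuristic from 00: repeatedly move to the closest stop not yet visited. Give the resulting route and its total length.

67 along 00 → H8 → R1 → W9 → Z7 → V3 → G6 → 00.

From 00: distances to unvisited — H8=2, R1=4, W9=10, Z7=11, V3=15, G6=18. Nearest is H8 (2).
From H8: distances to unvisited — R1=3, W9=12, Z7=13, V3=14, G6=17. Nearest is R1 (3).
From R1: distances to unvisited — W9=13, Z7=14, V3=16, G6=20. Nearest is W9 (13).
From W9: distances to unvisited — Z7=1, V3=23, G6=24. Nearest is Z7 (1).
From Z7: distances to unvisited — V3=24, G6=25. Nearest is V3 (24).
From V3: distances to unvisited — G6=6. Nearest is G6 (6).
Return G6→00: 18.
Total = 2 + 3 + 13 + 1 + 24 + 6 + 18 = 67.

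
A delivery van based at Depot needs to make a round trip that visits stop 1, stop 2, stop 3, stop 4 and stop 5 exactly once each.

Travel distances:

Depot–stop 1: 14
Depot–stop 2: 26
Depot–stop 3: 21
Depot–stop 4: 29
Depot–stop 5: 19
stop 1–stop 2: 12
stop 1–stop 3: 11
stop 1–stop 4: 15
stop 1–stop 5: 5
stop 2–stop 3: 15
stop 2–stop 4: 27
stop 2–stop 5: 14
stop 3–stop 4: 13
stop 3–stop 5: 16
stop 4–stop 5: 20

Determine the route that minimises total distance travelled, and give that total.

Shortest round trip = 90.

With 5 stops there are 5!/2 = 60 distinct round trips (a route and its reverse cost the same).
Depot → stop 1 → stop 2 → stop 3 → stop 4 → stop 5 → Depot: 14+12+15+13+20+19 = 93
Depot → stop 1 → stop 2 → stop 3 → stop 5 → stop 4 → Depot: 14+12+15+16+20+29 = 106
Depot → stop 1 → stop 2 → stop 4 → stop 3 → stop 5 → Depot: 14+12+27+13+16+19 = 101
Depot → stop 1 → stop 2 → stop 4 → stop 5 → stop 3 → Depot: 14+12+27+20+16+21 = 110
Depot → stop 1 → stop 2 → stop 5 → stop 3 → stop 4 → Depot: 14+12+14+16+13+29 = 98
Depot → stop 1 → stop 2 → stop 5 → stop 4 → stop 3 → Depot: 14+12+14+20+13+21 = 94
Depot → stop 1 → stop 3 → stop 2 → stop 4 → stop 5 → Depot: 14+11+15+27+20+19 = 106
Depot → stop 1 → stop 3 → stop 2 → stop 5 → stop 4 → Depot: 14+11+15+14+20+29 = 103
Depot → stop 1 → stop 3 → stop 4 → stop 2 → stop 5 → Depot: 14+11+13+27+14+19 = 98
Depot → stop 1 → stop 3 → stop 4 → stop 5 → stop 2 → Depot: 14+11+13+20+14+26 = 98
Depot → stop 1 → stop 3 → stop 5 → stop 2 → stop 4 → Depot: 14+11+16+14+27+29 = 111
Depot → stop 1 → stop 3 → stop 5 → stop 4 → stop 2 → Depot: 14+11+16+20+27+26 = 114
Depot → stop 1 → stop 4 → stop 2 → stop 3 → stop 5 → Depot: 14+15+27+15+16+19 = 106
Depot → stop 1 → stop 4 → stop 2 → stop 5 → stop 3 → Depot: 14+15+27+14+16+21 = 107
… (46 more)
Depot → stop 1 → stop 4 → stop 3 → stop 2 → stop 5 → Depot: 14+15+13+15+14+19 = 90  ← best
The minimum is 90.
One optimal route: Depot → stop 1 → stop 4 → stop 3 → stop 2 → stop 5 → Depot (or its reverse).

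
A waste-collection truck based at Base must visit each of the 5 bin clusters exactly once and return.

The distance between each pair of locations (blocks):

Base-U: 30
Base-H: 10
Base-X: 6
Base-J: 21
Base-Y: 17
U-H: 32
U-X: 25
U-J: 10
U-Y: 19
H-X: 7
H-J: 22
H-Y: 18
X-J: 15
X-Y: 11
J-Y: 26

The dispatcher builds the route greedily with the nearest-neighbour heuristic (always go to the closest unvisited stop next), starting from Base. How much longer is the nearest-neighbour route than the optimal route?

Base: X=6, H=10, Y=17, J=21, U=30 ⇒ X
X: H=7, Y=11, J=15, U=25 ⇒ H
H: Y=18, J=22, U=32 ⇒ Y
Y: U=19, J=26 ⇒ U
U: J=10 ⇒ J
NN route Base → X → H → Y → U → J → Base costs 81.
Optimal: Base → H → X → J → U → Y → Base costs 78 (by enumerating all 60 distinct tours).
Excess = 81 − 78 = 3.

3 blocks longer than the optimal tour.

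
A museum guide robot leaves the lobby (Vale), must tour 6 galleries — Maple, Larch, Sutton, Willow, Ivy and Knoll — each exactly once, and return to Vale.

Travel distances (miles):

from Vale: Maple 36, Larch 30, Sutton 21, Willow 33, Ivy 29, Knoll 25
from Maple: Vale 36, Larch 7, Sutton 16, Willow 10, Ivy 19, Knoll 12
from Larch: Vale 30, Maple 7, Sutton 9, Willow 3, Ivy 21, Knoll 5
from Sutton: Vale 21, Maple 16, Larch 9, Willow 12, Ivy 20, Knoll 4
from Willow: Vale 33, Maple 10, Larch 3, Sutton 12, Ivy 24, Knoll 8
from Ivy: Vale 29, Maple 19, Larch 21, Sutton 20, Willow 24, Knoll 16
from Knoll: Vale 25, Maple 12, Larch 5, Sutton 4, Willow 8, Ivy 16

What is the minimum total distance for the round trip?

Shortest round trip = 91 miles.

Vale - Maple - Larch - Sutton - Willow - Ivy - Knoll - Vale: 36+7+9+12+24+16+25 = 129
Vale - Maple - Larch - Sutton - Willow - Knoll - Ivy - Vale: 36+7+9+12+8+16+29 = 117
Vale - Maple - Larch - Sutton - Ivy - Willow - Knoll - Vale: 36+7+9+20+24+8+25 = 129
Vale - Maple - Larch - Sutton - Ivy - Knoll - Willow - Vale: 36+7+9+20+16+8+33 = 129
Vale - Maple - Larch - Sutton - Knoll - Willow - Ivy - Vale: 36+7+9+4+8+24+29 = 117
Vale - Maple - Larch - Sutton - Knoll - Ivy - Willow - Vale: 36+7+9+4+16+24+33 = 129
Vale - Maple - Larch - Willow - Sutton - Ivy - Knoll - Vale: 36+7+3+12+20+16+25 = 119
Vale - Maple - Larch - Willow - Sutton - Knoll - Ivy - Vale: 36+7+3+12+4+16+29 = 107
… (352 more)
Vale - Sutton - Knoll - Larch - Willow - Maple - Ivy - Vale: 21+4+5+3+10+19+29 = 91  ← best
The minimum is 91.
One optimal route: Vale → Sutton → Knoll → Larch → Willow → Maple → Ivy → Vale (or its reverse).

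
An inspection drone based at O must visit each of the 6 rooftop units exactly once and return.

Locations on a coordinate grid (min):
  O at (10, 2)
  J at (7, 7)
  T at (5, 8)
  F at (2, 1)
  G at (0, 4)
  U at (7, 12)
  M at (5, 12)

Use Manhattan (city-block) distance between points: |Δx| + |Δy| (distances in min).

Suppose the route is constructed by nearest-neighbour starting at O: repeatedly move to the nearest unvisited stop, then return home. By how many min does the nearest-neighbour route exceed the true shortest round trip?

From O: J=8, F=9, T=11, G=12, U=13, M=15 → choose J (8).
From J: T=3, U=5, M=7, G=10, F=11 → choose T (3).
From T: M=4, U=6, G=9, F=10 → choose M (4).
From M: U=2, G=13, F=14 → choose U (2).
From U: G=15, F=16 → choose G (15).
From G: F=5 → choose F (5).
NN route O → J → T → M → U → G → F → O costs 46.
Optimal: O → J → U → M → T → G → F → O costs 42 (by enumerating all 360 distinct tours).
Excess = 46 − 42 = 4.

The nearest-neighbour route is 4 min longer than optimal.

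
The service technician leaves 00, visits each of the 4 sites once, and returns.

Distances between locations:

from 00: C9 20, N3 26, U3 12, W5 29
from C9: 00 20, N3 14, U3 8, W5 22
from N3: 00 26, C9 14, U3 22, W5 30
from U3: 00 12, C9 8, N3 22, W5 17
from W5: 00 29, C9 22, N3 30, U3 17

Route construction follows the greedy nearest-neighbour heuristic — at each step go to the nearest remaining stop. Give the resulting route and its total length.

From 00: distances to unvisited — U3=12, C9=20, N3=26, W5=29. Nearest is U3 (12).
From U3: distances to unvisited — C9=8, W5=17, N3=22. Nearest is C9 (8).
From C9: distances to unvisited — N3=14, W5=22. Nearest is N3 (14).
From N3: distances to unvisited — W5=30. Nearest is W5 (30).
Return W5→00: 29.
Total = 12 + 8 + 14 + 30 + 29 = 93.

93 along 00 → U3 → C9 → N3 → W5 → 00.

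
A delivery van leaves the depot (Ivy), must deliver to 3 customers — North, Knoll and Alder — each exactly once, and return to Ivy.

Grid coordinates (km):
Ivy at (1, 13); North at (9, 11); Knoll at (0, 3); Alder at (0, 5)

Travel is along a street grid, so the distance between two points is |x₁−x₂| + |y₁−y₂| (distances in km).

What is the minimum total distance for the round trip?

Shortest round trip = 38 km.

Ivy → North → Knoll → Alder → Ivy: 10+17+2+9 = 38
Ivy → North → Alder → Knoll → Ivy: 10+15+2+11 = 38
Ivy → Knoll → North → Alder → Ivy: 11+17+15+9 = 52
The minimum is 38.
One optimal route: Ivy → North → Knoll → Alder → Ivy (or its reverse).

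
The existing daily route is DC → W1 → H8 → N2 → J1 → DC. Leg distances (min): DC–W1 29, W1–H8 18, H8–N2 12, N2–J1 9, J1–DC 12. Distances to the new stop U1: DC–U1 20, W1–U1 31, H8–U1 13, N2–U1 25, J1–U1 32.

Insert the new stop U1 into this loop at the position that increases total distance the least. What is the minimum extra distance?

Minimum extra distance: 22 min, inserting U1 between DC and W1.

Insertion cost between consecutive stops i–j is d(i,U1) + d(U1,j) − d(i,j):
  between DC and W1: 20 + 31 − 29 = 22
  between W1 and H8: 31 + 13 − 18 = 26
  between H8 and N2: 13 + 25 − 12 = 26
  between N2 and J1: 25 + 32 − 9 = 48
  between J1 and DC: 32 + 20 − 12 = 40
Cheapest insertion is between DC and W1, adding 22.
New total = 80 + 22 = 102.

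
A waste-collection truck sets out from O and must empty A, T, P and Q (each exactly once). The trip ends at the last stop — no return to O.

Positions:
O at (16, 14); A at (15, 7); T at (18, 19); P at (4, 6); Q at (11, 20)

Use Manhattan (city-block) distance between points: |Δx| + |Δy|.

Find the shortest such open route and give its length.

Shortest open route: 44.

There are 4! = 24 possible orderings.
O - A - T - P - Q: 8+15+27+21 = 71
O - A - T - Q - P: 8+15+8+21 = 52
O - A - P - T - Q: 8+12+27+8 = 55
O - A - P - Q - T: 8+12+21+8 = 49
O - A - Q - T - P: 8+17+8+27 = 60
O - A - Q - P - T: 8+17+21+27 = 73
O - T - A - P - Q: 7+15+12+21 = 55
O - T - A - Q - P: 7+15+17+21 = 60
O - T - P - A - Q: 7+27+12+17 = 63
O - T - P - Q - A: 7+27+21+17 = 72
O - T - Q - A - P: 7+8+17+12 = 44
O - T - Q - P - A: 7+8+21+12 = 48
O - P - A - T - Q: 20+12+15+8 = 55
O - P - A - Q - T: 20+12+17+8 = 57
… (10 more)
The minimum is 44.
One shortest path: O → T → Q → A → P.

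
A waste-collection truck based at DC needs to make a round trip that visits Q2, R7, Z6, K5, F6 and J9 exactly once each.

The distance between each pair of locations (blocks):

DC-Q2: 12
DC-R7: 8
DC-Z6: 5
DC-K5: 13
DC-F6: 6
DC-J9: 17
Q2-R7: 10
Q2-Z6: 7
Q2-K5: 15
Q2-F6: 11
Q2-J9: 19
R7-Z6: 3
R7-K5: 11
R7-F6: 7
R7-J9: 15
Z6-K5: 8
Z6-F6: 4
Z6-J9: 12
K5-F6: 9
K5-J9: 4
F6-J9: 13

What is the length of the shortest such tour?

With 6 stops there are 6!/2 = 360 distinct round trips (a route and its reverse cost the same).
DC - Q2 - R7 - Z6 - K5 - F6 - J9 - DC: 12+10+3+8+9+13+17 = 72
DC - Q2 - R7 - Z6 - K5 - J9 - F6 - DC: 12+10+3+8+4+13+6 = 56
DC - Q2 - R7 - Z6 - F6 - K5 - J9 - DC: 12+10+3+4+9+4+17 = 59
DC - Q2 - R7 - Z6 - F6 - J9 - K5 - DC: 12+10+3+4+13+4+13 = 59
DC - Q2 - R7 - Z6 - J9 - K5 - F6 - DC: 12+10+3+12+4+9+6 = 56
DC - Q2 - R7 - Z6 - J9 - F6 - K5 - DC: 12+10+3+12+13+9+13 = 72
DC - Q2 - R7 - K5 - Z6 - F6 - J9 - DC: 12+10+11+8+4+13+17 = 75
DC - Q2 - R7 - K5 - Z6 - J9 - F6 - DC: 12+10+11+8+12+13+6 = 72
… (352 more)
The minimum is 56.
One optimal route: DC → Q2 → R7 → Z6 → K5 → J9 → F6 → DC (or its reverse).

Minimum total distance: 56 blocks.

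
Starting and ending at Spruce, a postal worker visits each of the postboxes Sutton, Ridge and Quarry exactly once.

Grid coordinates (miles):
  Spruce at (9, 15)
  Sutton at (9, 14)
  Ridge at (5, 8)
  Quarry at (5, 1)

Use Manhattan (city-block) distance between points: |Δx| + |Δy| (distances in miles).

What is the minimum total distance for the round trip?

Spruce → Sutton → Ridge → Quarry → Spruce: 1+10+7+18 = 36
Spruce → Sutton → Quarry → Ridge → Spruce: 1+17+7+11 = 36
Spruce → Ridge → Sutton → Quarry → Spruce: 11+10+17+18 = 56
The minimum is 36.
One optimal route: Spruce → Sutton → Ridge → Quarry → Spruce (or its reverse).

Minimum total distance: 36 miles.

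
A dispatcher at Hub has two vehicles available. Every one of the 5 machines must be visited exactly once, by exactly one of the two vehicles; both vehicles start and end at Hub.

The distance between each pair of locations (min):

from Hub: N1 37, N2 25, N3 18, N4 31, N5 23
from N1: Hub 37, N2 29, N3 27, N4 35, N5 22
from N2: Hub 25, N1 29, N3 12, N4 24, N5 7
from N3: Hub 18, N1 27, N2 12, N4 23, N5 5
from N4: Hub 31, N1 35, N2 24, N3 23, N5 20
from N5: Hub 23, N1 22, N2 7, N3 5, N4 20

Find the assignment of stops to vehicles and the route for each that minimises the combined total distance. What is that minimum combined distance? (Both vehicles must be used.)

Minimum combined distance: 156 min.

There are 2^4 − 1 = 15 ways to divide the 5 stops into two non-empty groups. For each, the best each vehicle can do is its own shortest tour through its group:
  {N1} + {N2, N3, N4, N5}: 74 + 85 = 159
  {N2} + {N1, N3, N4, N5}: 50 + 111 = 161
  {N1, N2} + {N3, N4, N5}: 91 + 74 = 165
  {N3} + {N1, N2, N4, N5}: 36 + 120 = 156
  {N1, N3} + {N2, N4, N5}: 82 + 83 = 165
  {N2, N3} + {N1, N4, N5}: 55 + 110 = 165
  … (15 splits in total)
Best: vehicle 1 Hub → N3 → Hub = 36; vehicle 2 Hub → N2 → N5 → N1 → N4 → Hub = 120; combined 156.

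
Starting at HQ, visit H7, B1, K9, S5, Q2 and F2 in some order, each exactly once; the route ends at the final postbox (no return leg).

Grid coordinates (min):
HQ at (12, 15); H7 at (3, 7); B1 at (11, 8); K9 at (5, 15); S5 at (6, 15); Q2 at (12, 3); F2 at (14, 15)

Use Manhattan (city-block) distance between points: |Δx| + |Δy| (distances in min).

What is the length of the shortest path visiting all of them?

There are 6! = 720 possible orderings.
HQ→H7→B1→K9→S5→Q2→F2: 17+9+13+1+18+14 = 72
HQ→H7→B1→K9→S5→F2→Q2: 17+9+13+1+8+14 = 62
HQ→H7→B1→K9→Q2→S5→F2: 17+9+13+19+18+8 = 84
HQ→H7→B1→K9→Q2→F2→S5: 17+9+13+19+14+8 = 80
HQ→H7→B1→K9→F2→S5→Q2: 17+9+13+9+8+18 = 74
HQ→H7→B1→K9→F2→Q2→S5: 17+9+13+9+14+18 = 80
HQ→H7→B1→S5→K9→Q2→F2: 17+9+12+1+19+14 = 72
HQ→H7→B1→S5→K9→F2→Q2: 17+9+12+1+9+14 = 62
… (712 more)
HQ→F2→S5→K9→H7→B1→Q2: 2+8+1+10+9+6 = 36  ← best
The minimum is 36.
One shortest path: HQ → F2 → S5 → K9 → H7 → B1 → Q2.

Minimum one-way distance = 36 min.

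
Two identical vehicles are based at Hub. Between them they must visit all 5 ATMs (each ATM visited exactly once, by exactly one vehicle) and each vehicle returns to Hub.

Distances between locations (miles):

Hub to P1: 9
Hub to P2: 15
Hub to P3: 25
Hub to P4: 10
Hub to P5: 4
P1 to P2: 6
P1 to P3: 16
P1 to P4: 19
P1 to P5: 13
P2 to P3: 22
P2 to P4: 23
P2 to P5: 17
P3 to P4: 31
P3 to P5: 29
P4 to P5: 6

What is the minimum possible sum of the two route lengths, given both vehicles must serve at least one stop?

Try each way of splitting the stops between the two vehicles (each non-empty) and, for each split, find the best tour for each vehicle:
  {P1} + {P2, P3, P4, P5}: 18 + 78 = 96
  {P2} + {P1, P3, P4, P5}: 30 + 66 = 96
  {P1, P2} + {P3, P4, P5}: 30 + 66 = 96
  {P3} + {P1, P2, P4, P5}: 50 + 48 = 98
  {P1, P3} + {P2, P4, P5}: 50 + 48 = 98
  {P2, P3} + {P1, P4, P5}: 62 + 38 = 100
  … (15 splits in total)
  {P1, P2, P3} + {P4, P5}: 62 + 20 = 82  ← best
Best: vehicle 1 Hub → P1 → P2 → P3 → Hub = 62; vehicle 2 Hub → P4 → P5 → Hub = 20; combined 82.

82 miles — the smallest possible combined total.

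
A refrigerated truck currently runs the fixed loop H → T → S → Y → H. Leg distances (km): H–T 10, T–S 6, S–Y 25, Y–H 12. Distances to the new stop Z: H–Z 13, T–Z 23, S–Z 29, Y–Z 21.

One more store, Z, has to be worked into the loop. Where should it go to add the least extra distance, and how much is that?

Insertion cost between consecutive stops i–j is d(i,Z) + d(Z,j) − d(i,j):
  between H and T: 13 + 23 − 10 = 26
  between T and S: 23 + 29 − 6 = 46
  between S and Y: 29 + 21 − 25 = 25
  between Y and H: 21 + 13 − 12 = 22
Cheapest insertion is between Y and H, adding 22.
New total = 53 + 22 = 75.

Minimum extra distance: 22 km, inserting Z between Y and H.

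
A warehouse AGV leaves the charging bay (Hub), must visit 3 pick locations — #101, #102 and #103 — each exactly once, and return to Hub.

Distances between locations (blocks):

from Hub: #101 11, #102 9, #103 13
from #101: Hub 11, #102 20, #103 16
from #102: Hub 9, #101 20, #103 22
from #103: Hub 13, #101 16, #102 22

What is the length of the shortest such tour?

Hub - #101 - #102 - #103 - Hub: 11+20+22+13 = 66
Hub - #101 - #103 - #102 - Hub: 11+16+22+9 = 58
Hub - #102 - #101 - #103 - Hub: 9+20+16+13 = 58
The minimum is 58.
One optimal route: Hub → #101 → #103 → #102 → Hub (or its reverse).

Minimum total distance: 58 blocks.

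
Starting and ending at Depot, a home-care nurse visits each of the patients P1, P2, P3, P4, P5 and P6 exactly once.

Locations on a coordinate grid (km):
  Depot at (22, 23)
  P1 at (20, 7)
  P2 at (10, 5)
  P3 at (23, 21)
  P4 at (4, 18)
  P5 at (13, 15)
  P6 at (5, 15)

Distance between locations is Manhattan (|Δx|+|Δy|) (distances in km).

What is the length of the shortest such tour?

With 6 stops there are 6!/2 = 360 distinct round trips (a route and its reverse cost the same).
Depot→P1→P2→P3→P4→P5→P6→Depot: 18+12+29+22+12+8+25 = 126
Depot→P1→P2→P3→P4→P6→P5→Depot: 18+12+29+22+4+8+17 = 110
Depot→P1→P2→P3→P5→P4→P6→Depot: 18+12+29+16+12+4+25 = 116
Depot→P1→P2→P3→P5→P6→P4→Depot: 18+12+29+16+8+4+23 = 110
Depot→P1→P2→P3→P6→P4→P5→Depot: 18+12+29+24+4+12+17 = 116
Depot→P1→P2→P3→P6→P5→P4→Depot: 18+12+29+24+8+12+23 = 126
Depot→P1→P2→P4→P3→P5→P6→Depot: 18+12+19+22+16+8+25 = 120
Depot→P1→P2→P4→P3→P6→P5→Depot: 18+12+19+22+24+8+17 = 120
… (352 more)
Depot→P1→P2→P4→P6→P5→P3→Depot: 18+12+19+4+8+16+3 = 80  ← best
The minimum is 80.
One optimal route: Depot → P1 → P2 → P4 → P6 → P5 → P3 → Depot (or its reverse).

80 km — the shortest possible round trip.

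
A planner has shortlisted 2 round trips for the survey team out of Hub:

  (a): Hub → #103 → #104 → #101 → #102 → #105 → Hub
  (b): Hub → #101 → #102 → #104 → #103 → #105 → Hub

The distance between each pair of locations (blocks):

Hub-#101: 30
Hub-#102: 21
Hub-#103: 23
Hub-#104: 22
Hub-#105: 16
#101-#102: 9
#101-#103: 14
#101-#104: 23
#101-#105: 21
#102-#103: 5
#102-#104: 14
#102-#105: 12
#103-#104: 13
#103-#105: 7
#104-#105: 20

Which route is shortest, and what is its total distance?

89 blocks — (b) is the shortest.

(a): 23 + 13 + 23 + 9 + 12 + 16 = 96
(b): 30 + 9 + 14 + 13 + 7 + 16 = 89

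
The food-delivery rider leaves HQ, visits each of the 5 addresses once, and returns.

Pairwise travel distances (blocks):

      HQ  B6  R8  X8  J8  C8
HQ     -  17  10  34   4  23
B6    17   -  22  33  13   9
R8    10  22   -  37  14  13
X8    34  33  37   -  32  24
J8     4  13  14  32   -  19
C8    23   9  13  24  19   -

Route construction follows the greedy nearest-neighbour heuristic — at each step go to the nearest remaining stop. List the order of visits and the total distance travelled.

From HQ: distances to unvisited — J8=4, R8=10, B6=17, C8=23, X8=34. Nearest is J8 (4).
From J8: distances to unvisited — B6=13, R8=14, C8=19, X8=32. Nearest is B6 (13).
From B6: distances to unvisited — C8=9, R8=22, X8=33. Nearest is C8 (9).
From C8: distances to unvisited — R8=13, X8=24. Nearest is R8 (13).
From R8: distances to unvisited — X8=37. Nearest is X8 (37).
Return X8→HQ: 34.
Total = 4 + 13 + 9 + 13 + 37 + 34 = 110.

110 blocks along HQ → J8 → B6 → C8 → R8 → X8 → HQ.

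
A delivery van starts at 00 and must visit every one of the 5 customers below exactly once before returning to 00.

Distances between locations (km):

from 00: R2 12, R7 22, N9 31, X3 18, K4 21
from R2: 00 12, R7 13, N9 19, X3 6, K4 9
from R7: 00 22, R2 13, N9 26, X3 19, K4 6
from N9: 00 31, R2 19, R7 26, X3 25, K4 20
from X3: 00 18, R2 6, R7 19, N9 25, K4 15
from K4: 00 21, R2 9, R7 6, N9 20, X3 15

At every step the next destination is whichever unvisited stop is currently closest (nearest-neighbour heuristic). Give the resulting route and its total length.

96 km along 00 → R2 → X3 → K4 → R7 → N9 → 00.

At 00 the remaining stops are R2 12, X3 18, K4 21, R7 22, N9 31; go to R2.
At R2 the remaining stops are X3 6, K4 9, R7 13, N9 19; go to X3.
At X3 the remaining stops are K4 15, R7 19, N9 25; go to K4.
At K4 the remaining stops are R7 6, N9 20; go to R7.
At R7 the remaining stops are N9 26; go to N9.
Return N9→00: 31.
Total = 12 + 6 + 15 + 6 + 26 + 31 = 96.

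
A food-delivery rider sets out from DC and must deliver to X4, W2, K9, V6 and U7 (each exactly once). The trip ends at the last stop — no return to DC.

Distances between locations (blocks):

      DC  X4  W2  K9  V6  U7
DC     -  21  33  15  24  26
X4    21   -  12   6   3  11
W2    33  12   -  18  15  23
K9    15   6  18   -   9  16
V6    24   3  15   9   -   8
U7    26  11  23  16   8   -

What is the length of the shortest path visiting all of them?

There are 5! = 120 possible orderings.
DC - X4 - W2 - K9 - V6 - U7: 21+12+18+9+8 = 68
DC - X4 - W2 - K9 - U7 - V6: 21+12+18+16+8 = 75
DC - X4 - W2 - V6 - K9 - U7: 21+12+15+9+16 = 73
DC - X4 - W2 - V6 - U7 - K9: 21+12+15+8+16 = 72
DC - X4 - W2 - U7 - K9 - V6: 21+12+23+16+9 = 81
DC - X4 - W2 - U7 - V6 - K9: 21+12+23+8+9 = 73
DC - X4 - K9 - W2 - V6 - U7: 21+6+18+15+8 = 68
DC - X4 - K9 - W2 - U7 - V6: 21+6+18+23+8 = 76
DC - X4 - K9 - V6 - W2 - U7: 21+6+9+15+23 = 74
DC - X4 - K9 - V6 - U7 - W2: 21+6+9+8+23 = 67
DC - X4 - K9 - U7 - W2 - V6: 21+6+16+23+15 = 81
DC - X4 - K9 - U7 - V6 - W2: 21+6+16+8+15 = 66
DC - X4 - V6 - W2 - K9 - U7: 21+3+15+18+16 = 73
DC - X4 - V6 - W2 - U7 - K9: 21+3+15+23+16 = 78
… (106 more)
DC - K9 - U7 - V6 - X4 - W2: 15+16+8+3+12 = 54  ← best
The minimum is 54.
One shortest path: DC → K9 → U7 → V6 → X4 → W2.

Shortest open route: 54 blocks.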